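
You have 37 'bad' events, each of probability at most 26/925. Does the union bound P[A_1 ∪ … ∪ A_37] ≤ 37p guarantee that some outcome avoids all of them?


Union bound: P[∪_{i=1}^{37} A_i] ≤ Σ_i P[A_i] ≤ 37·p = 37·(26/925) = 26/25.
Numerically: 26/25 ≈ 1.040.
Is 26/25 < 1? NO.
Since the bound 26/25 is ≥ 1, the union bound is uninformative here; it does NOT by itself certify existence.

37·p = 26/25 ≈ 1.040; existence NOT certified by the union bound.


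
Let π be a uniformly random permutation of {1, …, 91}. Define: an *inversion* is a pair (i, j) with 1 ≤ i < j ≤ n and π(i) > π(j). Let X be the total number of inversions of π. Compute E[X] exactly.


Write X = Σ X_I over the C(91, 2) = 4095 pairs i < j, with X_I the indicator of one inversion.
There are 4095 indicators.
For each fixed pair i < j, the values π(i) and π(j) are two distinct elements of {1, …, 91} in uniformly random order; by symmetry P[π(i) > π(j)] = 1/2.
By linearity: E[X] = 4095 · (1/2) = C(91, 2) · (1/2) = 4095/2 = 4095/2 ≈ 2047.500000.

E[X] = 4095/2 = 2047.500000.


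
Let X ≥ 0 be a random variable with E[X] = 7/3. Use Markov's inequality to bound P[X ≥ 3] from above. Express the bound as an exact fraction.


μ = E[X] = 7/3, a = 3.
Markov: P[X ≥ 3] ≤ μ/a = (7/3)/3 = 7/9.
Numerically: ≈ 0.777778.
(Since a = 3 > μ = 2.333333, the bound 7/9 is < 1 and informative.)

P[X ≥ 3] ≤ 7/9 ≈ 0.777778.


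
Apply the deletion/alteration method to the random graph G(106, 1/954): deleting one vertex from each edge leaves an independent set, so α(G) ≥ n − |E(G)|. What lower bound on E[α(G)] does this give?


E[|E(G)|] = C(106, 2)·p = 5565 · (1/954) = 35/6.
E[α(G)] ≥ n − E[|E(G)|] = 106 − 35/6 = 601/6.
Numerically: ≈ 100.167.
(This is only a lower bound; the true E[α(G)] may be larger.)

E[α(G)] ≥ 601/6 ≈ 100.167.


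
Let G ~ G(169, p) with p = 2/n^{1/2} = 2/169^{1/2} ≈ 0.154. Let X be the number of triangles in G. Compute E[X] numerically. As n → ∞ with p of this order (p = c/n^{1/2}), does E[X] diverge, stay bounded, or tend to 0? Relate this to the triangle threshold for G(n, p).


Number of potential triangles: C(169, 3) = 790244.
Each occurs with probability p³ ≈ (0.154)³ ≈ 3.64133e-03.
By linearity: E[X] = C(169, 3)·p³ ≈ 790244 · 3.64133e-03 ≈ 2877.538.
Since α = 1/2 < 1, p = c/n^{1/2} ≫ 1/n is above the triangle threshold p ~ 1/n. Asymptotically E[X] ~ (c³/6)·n^{3(1−α)} = (2³/6)·n^{1.5} → ∞; triangles are abundant w.h.p.

E[X] ≈ 2877.538; in regime p = Θ(1/n^{1/2}) E[X] diverges (above the triangle threshold p ~ 1/n).


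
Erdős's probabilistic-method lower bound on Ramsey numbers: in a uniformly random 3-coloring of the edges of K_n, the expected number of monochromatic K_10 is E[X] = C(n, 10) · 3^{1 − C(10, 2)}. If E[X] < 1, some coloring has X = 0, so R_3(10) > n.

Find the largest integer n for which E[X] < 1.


We need C(n, 10) · 3^{1 − 45} < 1, i.e. C(n, 10) < 3^{45 − 1} = 984770902183611232881.
Check values of n near the boundary:
  n = 567: C(567, 10) = 873787071273467749398; 873787071273467749398 < 984770902183611232881? YES
  n = 568: C(568, 10) = 889446337783744949208; 889446337783744949208 < 984770902183611232881? YES
  n = 569: C(569, 10) = 905357721286137524328; 905357721286137524328 < 984770902183611232881? YES
  n = 570: C(570, 10) = 921524823451961408691; 921524823451961408691 < 984770902183611232881? YES
  n = 571: C(571, 10) = 937951290893172842001; 937951290893172842001 < 984770902183611232881? YES
  n = 572: C(572, 10) = 954640815642161682606; 954640815642161682606 < 984770902183611232881? YES
  n = 573: C(573, 10) = 971597135635805762226; 971597135635805762226 < 984770902183611232881? YES
  n = 574: C(574, 10) = 988824035203816502691; 988824035203816502691 < 984770902183611232881? NO
  n = 575: C(575, 10) = 1006325345561406175305; 1006325345561406175305 < 984770902183611232881? NO
  n = 576: C(576, 10) = 1024104945306307344480; 1024104945306307344480 < 984770902183611232881? NO
The largest n with C(n, 10) < 984770902183611232881 is n = 573 (where E[X] = 35985079097622435638/36472996377170786403 ≈ 0.9866). Hence R_3(10) > 573, i.e. R_3(10) ≥ 574.

Largest n = 573; hence R_3(10) > 573.


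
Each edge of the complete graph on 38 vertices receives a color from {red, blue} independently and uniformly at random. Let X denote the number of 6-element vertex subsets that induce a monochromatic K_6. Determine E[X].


Let X = Σ_S X_S over the C(38, 6) = 2760681 subsets S of size 6, where X_S = 1 if the K_6 on S is monochromatic.
For a fixed S, the K_6 on S has C(6, 2) = 15 edges. P[all 15 edges red] = (1/2)^15, and likewise for blue, so P[monochromatic] = 2·(1/2)^15 = 2^{1 − 15} = 1/16384.
Summing: E[X] = C(38, 6) · 2^{1 − 15} = 2760681 · 1/16384 = 2760681/16384.
Numerically: E[X] ≈ 168.4986.

E[X] = C(38,6)·2^(1−C(6,2)) = 2760681/16384 ≈ 168.4986.


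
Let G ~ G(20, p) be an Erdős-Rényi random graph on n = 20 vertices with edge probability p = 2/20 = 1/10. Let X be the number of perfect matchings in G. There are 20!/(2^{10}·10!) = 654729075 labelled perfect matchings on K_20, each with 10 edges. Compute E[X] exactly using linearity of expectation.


K_20 has 20!/(2^{10}·10!) = 654729075 labelled perfect matchings.
For each such perfect matching H, let X_H = 1 if all 10 edges of H are present in G. Then P[X_H = 1] = p^{10} = (1/10)^{10} = 1/10000000000.
By linearity: E[X] = Σ_H E[X_H] = 654729075 · p^{10} = 654729075 · 1/10000000000 = 26189163/400000000.
Numerically: E[X] ≈ 0.0654729.

E[X] = 654729075 · (1/10)^{10} = 26189163/400000000 ≈ 0.0654729.


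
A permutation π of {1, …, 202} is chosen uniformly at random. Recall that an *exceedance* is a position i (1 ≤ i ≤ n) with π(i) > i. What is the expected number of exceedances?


Write X = Σ_{i=1}^{202} X_i, where X_i = 1_{π(i) > i}.
For each fixed i, π(i) is uniform over {1, …, 202} (marginal of a uniform permutation), so P[π(i) > i] = (n − i)/n. Summing: Σ_{i=1}^{202} (n − i)/n = (0 + 1 + … + 201)/202 = 202(202 − 1)/(2·202) = (202 − 1)/2.
Hence E[X] = Σ_{i=1}^{202} (202 − i)/202 = 201/2 ≈ 100.500000.

E[X] = 201/2 = 100.500000.


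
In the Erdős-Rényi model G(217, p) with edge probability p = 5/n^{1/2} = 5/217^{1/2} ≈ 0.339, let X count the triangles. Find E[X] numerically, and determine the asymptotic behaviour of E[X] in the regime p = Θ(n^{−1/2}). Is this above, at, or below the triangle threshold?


Number of potential triangles: C(217, 3) = 1679580.
Each occurs with probability p³ ≈ (0.339)³ ≈ 3.91039e-02.
By linearity: E[X] = C(217, 3)·p³ ≈ 1679580 · 3.91039e-02 ≈ 65678.180.
Since α = 1/2 < 1, p = c/n^{1/2} ≫ 1/n is above the triangle threshold p ~ 1/n. Asymptotically E[X] ~ (c³/6)·n^{3(1−α)} = (5³/6)·n^{1.5} → ∞; triangles are abundant w.h.p.

E[X] ≈ 65678.180; in regime p = Θ(1/n^{1/2}) E[X] diverges (above the triangle threshold p ~ 1/n).


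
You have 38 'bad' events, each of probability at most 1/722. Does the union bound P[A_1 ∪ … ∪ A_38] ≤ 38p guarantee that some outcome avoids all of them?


Union bound: P[∪_{i=1}^{38} A_i] ≤ Σ_i P[A_i] ≤ 38·p = 38·(1/722) = 1/19.
Numerically: 1/19 ≈ 0.0526316.
Is 1/19 < 1? YES.
Since P[∪ A_i] ≤ 1/19 < 1, the complement has P[∩ A_i^c] ≥ 1 − 1/19 = 18/19 > 0, so some outcome avoids every A_i.

38·p = 1/19 ≈ 0.0526316; existence CERTIFIED by the union bound.


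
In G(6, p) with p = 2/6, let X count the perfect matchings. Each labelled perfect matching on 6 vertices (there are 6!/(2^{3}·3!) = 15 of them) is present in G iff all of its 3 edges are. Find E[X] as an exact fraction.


K_6 has 6!/(2^{3}·3!) = 15 labelled perfect matchings.
For each such perfect matching H, let X_H = 1 if all 3 edges of H are present in G. Then P[X_H = 1] = p^{3} = (1/3)^{3} = 1/27.
Summing the indicators: E[X] = Σ_H E[X_H] = 15 · p^{3} = 15 · 1/27 = 5/9.
Numerically: E[X] ≈ 0.55556.

E[X] = 15 · (1/3)^{3} = 5/9 ≈ 0.55556.


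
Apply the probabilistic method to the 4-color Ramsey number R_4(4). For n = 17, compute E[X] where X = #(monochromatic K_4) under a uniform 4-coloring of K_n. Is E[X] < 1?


E[X] = C(17, 4) · 4^{1 − 6} = 2380 · 4^{−5} = 2380/1024.
As a reduced fraction: E[X] = 595/256 ≈ 2.3242188.
Is E[X] < 1? NO.
Since E[X] ≥ 1, the first-moment bound is inconclusive at n = 17; it does NOT by itself certify R_4(4) > 17.

E[X] = 595/256 ≈ 2.3242188; E[X] ≥ 1; first-moment method inconclusive here.


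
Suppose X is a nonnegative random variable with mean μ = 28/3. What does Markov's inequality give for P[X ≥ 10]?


μ = E[X] = 28/3, a = 10.
Markov: P[X ≥ 10] ≤ μ/a = (28/3)/10 = 14/15.
Numerically: ≈ 0.933333.
(Since a = 10 > μ = 9.333333, the bound 14/15 is < 1 and informative.)

P[X ≥ 10] ≤ 14/15 ≈ 0.933333.


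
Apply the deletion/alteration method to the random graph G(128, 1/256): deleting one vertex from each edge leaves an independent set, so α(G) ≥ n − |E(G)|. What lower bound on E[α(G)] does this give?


E[|E(G)|] = C(128, 2)·p = 8128 · (1/256) = 127/4.
E[α(G)] ≥ n − E[|E(G)|] = 128 − 127/4 = 385/4.
Numerically: ≈ 96.2500.
(This is only a lower bound; the true E[α(G)] may be larger.)

E[α(G)] ≥ 385/4 ≈ 96.2500.


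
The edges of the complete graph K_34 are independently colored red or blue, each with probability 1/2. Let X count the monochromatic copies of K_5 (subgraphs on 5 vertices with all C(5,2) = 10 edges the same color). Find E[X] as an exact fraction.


Let X = Σ_S X_S over the C(34, 5) = 278256 subsets S of size 5, where X_S = 1 if the K_5 on S is monochromatic.
For a fixed S, the K_5 on S has C(5, 2) = 10 edges. P[all 10 edges red] = (1/2)^10, and likewise for blue, so P[monochromatic] = 2·(1/2)^10 = 2^{1 − 10} = 1/512.
By linearity: E[X] = C(34, 5) · 2^{1 − 10} = 278256 · 1/512 = 17391/32.
Numerically: E[X] ≈ 543.468750.

E[X] = C(34,5)·2^(1−C(5,2)) = 17391/32 ≈ 543.468750.


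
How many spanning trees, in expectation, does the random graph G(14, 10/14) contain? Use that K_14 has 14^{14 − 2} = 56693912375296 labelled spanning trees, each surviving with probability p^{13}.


K_14 has 14^{14 − 2} = 56693912375296 labelled spanning trees.
For each such spanning tree H, let X_H = 1 if all 13 edges of H are present in G. Then P[X_H = 1] = p^{13} = (5/7)^{13} = 1220703125/96889010407.
By linearity: E[X] = Σ_H E[X_H] = 56693912375296 · p^{13} = 56693912375296 · 1220703125/96889010407 = 5000000000000/7.
Numerically: E[X] ≈ 7.1429e+11.

E[X] = 56693912375296 · (5/7)^{13} = 5000000000000/7 ≈ 7.1429e+11.


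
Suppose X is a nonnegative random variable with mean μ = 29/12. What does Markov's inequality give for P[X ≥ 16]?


μ = E[X] = 29/12, a = 16.
Markov: P[X ≥ 16] ≤ μ/a = (29/12)/16 = 29/192.
Numerically: ≈ 0.15104.
(Since a = 16 > μ = 2.41667, the bound 29/192 is < 1 and informative.)

P[X ≥ 16] ≤ 29/192 ≈ 0.15104.


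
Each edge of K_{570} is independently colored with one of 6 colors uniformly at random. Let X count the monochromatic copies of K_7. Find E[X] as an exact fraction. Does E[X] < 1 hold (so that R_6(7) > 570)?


E[X] = C(570, 7) · 6^{1 − 21} = 3737936877831720 · 6^{−20} = 3737936877831720/3656158440062976.
As a reduced fraction: E[X] = 5768421107765/5642219814912 ≈ 1.0224.
Is E[X] < 1? NO.
Since E[X] ≥ 1, the first-moment bound is inconclusive at n = 570; it does NOT by itself certify R_6(7) > 570.

E[X] = 5768421107765/5642219814912 ≈ 1.0224; E[X] ≥ 1; first-moment method inconclusive here.


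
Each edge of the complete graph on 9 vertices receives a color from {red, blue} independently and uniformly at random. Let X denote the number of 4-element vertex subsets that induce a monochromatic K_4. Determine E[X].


Let X = Σ_S X_S over the C(9, 4) = 126 subsets S of size 4, where X_S = 1 if the K_4 on S is monochromatic.
For a fixed S, the K_4 on S has C(4, 2) = 6 edges. P[all 6 edges red] = (1/2)^6, and likewise for blue, so P[monochromatic] = 2·(1/2)^6 = 2^{1 − 6} = 1/32.
By linearity: E[X] = C(9, 4) · 2^{1 − 6} = 126 · 1/32 = 63/16.
Numerically: E[X] ≈ 3.93750.

E[X] = C(9,4)·2^(1−C(4,2)) = 63/16 ≈ 3.93750.


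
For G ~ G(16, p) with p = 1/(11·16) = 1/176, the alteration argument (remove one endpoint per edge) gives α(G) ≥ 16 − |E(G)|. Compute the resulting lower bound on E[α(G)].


E[|E(G)|] = C(16, 2)·p = 120 · (1/176) = 15/22.
E[α(G)] ≥ n − E[|E(G)|] = 16 − 15/22 = 337/22.
Numerically: ≈ 15.3182.
(This is only a lower bound; the true E[α(G)] may be larger.)

E[α(G)] ≥ 337/22 ≈ 15.3182.


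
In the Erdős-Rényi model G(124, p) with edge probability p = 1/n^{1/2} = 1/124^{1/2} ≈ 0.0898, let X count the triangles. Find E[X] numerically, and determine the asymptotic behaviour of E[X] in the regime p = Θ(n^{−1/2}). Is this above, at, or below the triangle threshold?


Number of potential triangles: C(124, 3) = 310124.
Each occurs with probability p³ ≈ (0.0898)³ ≈ 7.24215e-04.
By linearity: E[X] = C(124, 3)·p³ ≈ 310124 · 7.24215e-04 ≈ 224.596.
Since α = 1/2 < 1, p = c/n^{1/2} ≫ 1/n is above the triangle threshold p ~ 1/n. Asymptotically E[X] ~ (c³/6)·n^{3(1−α)} = (1³/6)·n^{1.5} → ∞; triangles are abundant w.h.p.

E[X] ≈ 224.596; in regime p = Θ(1/n^{1/2}) E[X] diverges (above the triangle threshold p ~ 1/n).


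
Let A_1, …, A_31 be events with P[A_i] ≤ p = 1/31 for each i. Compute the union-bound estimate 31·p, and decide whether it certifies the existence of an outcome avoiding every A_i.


Union bound: P[∪_{i=1}^{31} A_i] ≤ Σ_i P[A_i] ≤ 31·p = 31·(1/31) = 1.
Numerically: 1 ≈ 1.000000.
Is 1 < 1? NO.
Since the bound 1 is ≥ 1, the union bound is uninformative here; it does NOT by itself certify existence.

31·p = 1 ≈ 1.000000; existence NOT certified by the union bound.


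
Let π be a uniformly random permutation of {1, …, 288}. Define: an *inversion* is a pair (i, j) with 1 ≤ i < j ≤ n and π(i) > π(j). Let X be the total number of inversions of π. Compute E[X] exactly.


Write X = Σ X_I over the C(288, 2) = 41328 pairs i < j, with X_I the indicator of one inversion.
There are 41328 indicators.
For each fixed pair i < j, the values π(i) and π(j) are two distinct elements of {1, …, 288} in uniformly random order; by symmetry P[π(i) > π(j)] = 1/2.
By linearity: E[X] = 41328 · (1/2) = C(288, 2) · (1/2) = 41328/2 = 20664 ≈ 20664.000.

E[X] = 20664 = 20664.000.


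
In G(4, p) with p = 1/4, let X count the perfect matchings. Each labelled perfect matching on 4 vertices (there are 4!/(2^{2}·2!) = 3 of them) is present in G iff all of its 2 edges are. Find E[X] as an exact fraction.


K_4 has 4!/(2^{2}·2!) = 3 labelled perfect matchings.
For each such perfect matching H, let X_H = 1 if all 2 edges of H are present in G. Then P[X_H = 1] = p^{2} = (1/4)^{2} = 1/16.
By linearity of expectation: E[X] = Σ_H E[X_H] = 3 · p^{2} = 3 · 1/16 = 3/16.
Numerically: E[X] ≈ 0.188.

E[X] = 3 · (1/4)^{2} = 3/16 ≈ 0.188.


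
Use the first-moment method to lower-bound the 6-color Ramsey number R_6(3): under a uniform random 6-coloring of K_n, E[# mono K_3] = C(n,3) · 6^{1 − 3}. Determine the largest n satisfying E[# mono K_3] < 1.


We need C(n, 3) · 6^{1 − 3} < 1, i.e. C(n, 3) < 6^{3 − 1} = 36.
Check values of n near the boundary:
  n = 5: C(5, 3) = 10; 10 < 36? YES
  n = 6: C(6, 3) = 20; 20 < 36? YES
  n = 7: C(7, 3) = 35; 35 < 36? YES
  n = 8: C(8, 3) = 56; 56 < 36? NO
  n = 9: C(9, 3) = 84; 84 < 36? NO
The largest n with C(n, 3) < 36 is n = 7 (where E[X] = 35/36 ≈ 0.9722). Hence R_6(3) > 7, i.e. R_6(3) ≥ 8.

Largest n = 7; hence R_6(3) > 7.


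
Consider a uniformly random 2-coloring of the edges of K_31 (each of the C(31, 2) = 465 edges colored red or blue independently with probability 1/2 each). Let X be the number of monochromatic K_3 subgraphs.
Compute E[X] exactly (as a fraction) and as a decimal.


Let X = Σ_S X_S over the C(31, 3) = 4495 subsets S of size 3, where X_S = 1 if the K_3 on S is monochromatic.
For a fixed S, the K_3 on S has C(3, 2) = 3 edges. P[all 3 edges red] = (1/2)^3, and likewise for blue, so P[monochromatic] = 2·(1/2)^3 = 2^{1 − 3} = 1/4.
By linearity of expectation: E[X] = C(31, 3) · 2^{1 − 3} = 4495 · 1/4 = 4495/4.
Numerically: E[X] ≈ 1123.7500.

E[X] = C(31,3)·2^(1−C(3,2)) = 4495/4 ≈ 1123.7500.


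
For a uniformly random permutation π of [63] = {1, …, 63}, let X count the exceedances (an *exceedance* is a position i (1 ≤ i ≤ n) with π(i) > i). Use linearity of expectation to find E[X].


Write X = Σ_{i=1}^{63} X_i, where X_i = 1_{π(i) > i}.
For each fixed i, π(i) is uniform over {1, …, 63} (marginal of a uniform permutation), so P[π(i) > i] = (n − i)/n. Summing: Σ_{i=1}^{63} (n − i)/n = (0 + 1 + … + 62)/63 = 63(63 − 1)/(2·63) = (63 − 1)/2.
Hence E[X] = Σ_{i=1}^{63} (63 − i)/63 = 31 ≈ 31.0000.

E[X] = 31 = 31.0000.


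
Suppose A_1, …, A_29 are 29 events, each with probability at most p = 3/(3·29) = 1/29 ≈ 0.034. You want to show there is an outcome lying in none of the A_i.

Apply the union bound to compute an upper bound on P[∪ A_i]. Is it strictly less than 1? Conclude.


Union bound: P[∪_{i=1}^{29} A_i] ≤ Σ_i P[A_i] ≤ 29·p = 29·(1/29) = 1.
Numerically: 1 ≈ 1.000.
Is 1 < 1? NO.
Since the bound 1 is ≥ 1, the union bound is uninformative here; it does NOT by itself certify existence.

29·p = 1 ≈ 1.000; existence NOT certified by the union bound.


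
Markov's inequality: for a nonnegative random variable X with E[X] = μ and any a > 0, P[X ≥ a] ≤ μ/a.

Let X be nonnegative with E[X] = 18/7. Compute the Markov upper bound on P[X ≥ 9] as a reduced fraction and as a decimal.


μ = E[X] = 18/7, a = 9.
Markov: P[X ≥ 9] ≤ μ/a = (18/7)/9 = 2/7.
Numerically: ≈ 0.2857.
(Since a = 9 > μ = 2.5714, the bound 2/7 is < 1 and informative.)

P[X ≥ 9] ≤ 2/7 ≈ 0.2857.


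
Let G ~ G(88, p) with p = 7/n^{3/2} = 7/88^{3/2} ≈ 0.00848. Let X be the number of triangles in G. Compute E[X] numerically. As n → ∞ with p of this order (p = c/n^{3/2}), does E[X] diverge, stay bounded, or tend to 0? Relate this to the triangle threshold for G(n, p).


Number of potential triangles: C(88, 3) = 109736.
Each occurs with probability p³ ≈ (0.00848)³ ≈ 6.097083e-07.
By linearity: E[X] = C(88, 3)·p³ ≈ 109736 · 6.097083e-07 ≈ 0.0669.
Since α = 3/2 > 1, p = c/n^{3/2} = o(1/n) is below the triangle threshold p ~ 1/n. Asymptotically E[X] ~ (c³/6)·n^{3(1−α)} = (7³/6)·n^{-1.5} → 0, so by Markov's inequality G has no triangles w.h.p.

E[X] ≈ 0.0669; in regime p = Θ(1/n^{3/2}) E[X] tends to 0 (below the triangle threshold p ~ 1/n).


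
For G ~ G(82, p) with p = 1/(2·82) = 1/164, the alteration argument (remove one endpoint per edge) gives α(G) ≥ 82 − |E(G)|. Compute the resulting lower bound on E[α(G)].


E[|E(G)|] = C(82, 2)·p = 3321 · (1/164) = 81/4.
E[α(G)] ≥ n − E[|E(G)|] = 82 − 81/4 = 247/4.
Numerically: ≈ 61.750000.
(This is only a lower bound; the true E[α(G)] may be larger.)

E[α(G)] ≥ 247/4 ≈ 61.750000.


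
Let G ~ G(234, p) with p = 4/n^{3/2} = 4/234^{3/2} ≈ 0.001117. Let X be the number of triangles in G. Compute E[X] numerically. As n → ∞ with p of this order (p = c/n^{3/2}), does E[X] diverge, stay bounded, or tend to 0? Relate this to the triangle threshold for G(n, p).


Number of potential triangles: C(234, 3) = 2108184.
Each occurs with probability p³ ≈ (0.001117)³ ≈ 1.395432e-09.
By linearity: E[X] = C(234, 3)·p³ ≈ 2108184 · 1.395432e-09 ≈ 0.0029.
Since α = 3/2 > 1, p = c/n^{3/2} = o(1/n) is below the triangle threshold p ~ 1/n. Asymptotically E[X] ~ (c³/6)·n^{3(1−α)} = (4³/6)·n^{-1.5} → 0, so by Markov's inequality G has no triangles w.h.p.

E[X] ≈ 0.0029; in regime p = Θ(1/n^{3/2}) E[X] tends to 0 (below the triangle threshold p ~ 1/n).


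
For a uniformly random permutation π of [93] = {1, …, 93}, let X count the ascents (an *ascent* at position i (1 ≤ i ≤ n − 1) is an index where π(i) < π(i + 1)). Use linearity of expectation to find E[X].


Write X = Σ X_I over i = 1, …, 92, with X_I the indicator of one ascent.
There are 92 indicators.
For each fixed i, the pair (π(i), π(i+1)) is a uniformly random ordered pair of distinct values from {1, …, 93}; by symmetry P[π(i) < π(i+1)] = 1/2.
By linearity: E[X] = 92 · (1/2) = (93 − 1) · (1/2) = 46 ≈ 46.000.

E[X] = 46 = 46.000.


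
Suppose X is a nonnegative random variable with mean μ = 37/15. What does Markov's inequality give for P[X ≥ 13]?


μ = E[X] = 37/15, a = 13.
Markov: P[X ≥ 13] ≤ μ/a = (37/15)/13 = 37/195.
Numerically: ≈ 0.1897.
(Since a = 13 > μ = 2.4667, the bound 37/195 is < 1 and informative.)

P[X ≥ 13] ≤ 37/195 ≈ 0.1897.


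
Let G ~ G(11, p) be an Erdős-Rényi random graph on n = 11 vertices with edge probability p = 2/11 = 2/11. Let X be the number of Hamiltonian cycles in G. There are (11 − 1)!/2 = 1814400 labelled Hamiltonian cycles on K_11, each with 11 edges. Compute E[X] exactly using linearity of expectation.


K_11 has (11 − 1)!/2 = 1814400 labelled Hamiltonian cycles.
For each such Hamiltonian cycle H, let X_H = 1 if all 11 edges of H are present in G. Then P[X_H = 1] = p^{11} = (2/11)^{11} = 2048/285311670611.
By linearity: E[X] = Σ_H E[X_H] = 1814400 · p^{11} = 1814400 · 2048/285311670611 = 3715891200/285311670611.
Numerically: E[X] ≈ 0.01302.

E[X] = 1814400 · (2/11)^{11} = 3715891200/285311670611 ≈ 0.01302.


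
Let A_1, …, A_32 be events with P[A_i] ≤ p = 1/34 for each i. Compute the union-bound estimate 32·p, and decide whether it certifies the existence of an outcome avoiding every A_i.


Union bound: P[∪_{i=1}^{32} A_i] ≤ Σ_i P[A_i] ≤ 32·p = 32·(1/34) = 16/17.
Numerically: 16/17 ≈ 0.941176.
Is 16/17 < 1? YES.
Since P[∪ A_i] ≤ 16/17 < 1, the complement has P[∩ A_i^c] ≥ 1 − 16/17 = 1/17 > 0, so some outcome avoids every A_i.

32·p = 16/17 ≈ 0.941176; existence CERTIFIED by the union bound.


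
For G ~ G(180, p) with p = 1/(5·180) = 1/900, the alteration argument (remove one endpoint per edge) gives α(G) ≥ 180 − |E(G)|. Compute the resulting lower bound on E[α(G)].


E[|E(G)|] = C(180, 2)·p = 16110 · (1/900) = 179/10.
E[α(G)] ≥ n − E[|E(G)|] = 180 − 179/10 = 1621/10.
Numerically: ≈ 162.1000.
(This is only a lower bound; the true E[α(G)] may be larger.)

E[α(G)] ≥ 1621/10 ≈ 162.1000.


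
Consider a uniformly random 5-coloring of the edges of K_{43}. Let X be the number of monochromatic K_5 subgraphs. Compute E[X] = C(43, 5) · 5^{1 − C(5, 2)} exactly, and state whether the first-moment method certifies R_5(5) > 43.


E[X] = C(43, 5) · 5^{1 − 10} = 962598 · 5^{−9} = 962598/1953125.
As a reduced fraction: E[X] = 962598/1953125 ≈ 0.4929.
Is E[X] < 1? YES.
Since E[X] < 1, there exists a 5-coloring of K_{43} with no monochromatic K_5; hence R_5(5) > 43.

E[X] = 962598/1953125 ≈ 0.4929; E[X] < 1, so R_5(5) > 43.


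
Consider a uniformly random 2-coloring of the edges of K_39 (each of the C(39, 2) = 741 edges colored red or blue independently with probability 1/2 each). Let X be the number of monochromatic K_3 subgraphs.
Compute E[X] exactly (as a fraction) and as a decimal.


Let X = Σ_S X_S over the C(39, 3) = 9139 subsets S of size 3, where X_S = 1 if the K_3 on S is monochromatic.
For a fixed S, the K_3 on S has C(3, 2) = 3 edges. P[all 3 edges red] = (1/2)^3, and likewise for blue, so P[monochromatic] = 2·(1/2)^3 = 2^{1 − 3} = 1/4.
By linearity: E[X] = C(39, 3) · 2^{1 − 3} = 9139 · 1/4 = 9139/4.
Numerically: E[X] ≈ 2284.75000.

E[X] = C(39,3)·2^(1−C(3,2)) = 9139/4 ≈ 2284.75000.


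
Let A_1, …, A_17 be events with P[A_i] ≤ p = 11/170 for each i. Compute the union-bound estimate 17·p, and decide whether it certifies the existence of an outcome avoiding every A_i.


Union bound: P[∪_{i=1}^{17} A_i] ≤ Σ_i P[A_i] ≤ 17·p = 17·(11/170) = 11/10.
Numerically: 11/10 ≈ 1.100.
Is 11/10 < 1? NO.
Since the bound 11/10 is ≥ 1, the union bound is uninformative here; it does NOT by itself certify existence.

17·p = 11/10 ≈ 1.100; existence NOT certified by the union bound.


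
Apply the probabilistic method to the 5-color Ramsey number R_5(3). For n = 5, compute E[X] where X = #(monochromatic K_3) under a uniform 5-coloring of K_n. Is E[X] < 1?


E[X] = C(5, 3) · 5^{1 − 3} = 10 · 5^{−2} = 10/25.
As a reduced fraction: E[X] = 2/5 ≈ 0.400000.
Is E[X] < 1? YES.
Since E[X] < 1, there exists a 5-coloring of K_{5} with no monochromatic K_3; hence R_5(3) > 5.

E[X] = 2/5 ≈ 0.400000; E[X] < 1, so R_5(3) > 5.


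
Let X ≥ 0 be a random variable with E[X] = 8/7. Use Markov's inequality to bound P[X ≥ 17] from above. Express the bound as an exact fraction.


μ = E[X] = 8/7, a = 17.
Markov: P[X ≥ 17] ≤ μ/a = (8/7)/17 = 8/119.
Numerically: ≈ 0.067.
(Since a = 17 > μ = 1.143, the bound 8/119 is < 1 and informative.)

P[X ≥ 17] ≤ 8/119 ≈ 0.067.


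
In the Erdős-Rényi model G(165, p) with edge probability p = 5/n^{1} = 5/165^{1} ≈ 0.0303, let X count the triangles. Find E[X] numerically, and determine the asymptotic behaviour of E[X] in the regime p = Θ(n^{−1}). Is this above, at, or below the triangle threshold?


Number of potential triangles: C(165, 3) = 735130.
Each occurs with probability p³ ≈ (0.0303)³ ≈ 2.78265e-05.
By linearity: E[X] = C(165, 3)·p³ ≈ 735130 · 2.78265e-05 ≈ 20.456.
Here α = 1, so p = 5/n is exactly at the triangle threshold p ~ 1/n. Asymptotically E[X] → c³/6 = 5³/6 = 125/6 ≈ 20.833, a bounded constant. In this regime the triangle count is asymptotically Poisson(c³/6).

E[X] ≈ 20.456; in regime p = Θ(1/n^{1}) E[X] stays bounded (at the triangle threshold p ~ 1/n).


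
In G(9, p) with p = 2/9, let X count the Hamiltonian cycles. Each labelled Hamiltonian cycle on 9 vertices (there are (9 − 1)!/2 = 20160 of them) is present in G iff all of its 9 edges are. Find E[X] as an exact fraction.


K_9 has (9 − 1)!/2 = 20160 labelled Hamiltonian cycles.
For each such Hamiltonian cycle H, let X_H = 1 if all 9 edges of H are present in G. Then P[X_H = 1] = p^{9} = (2/9)^{9} = 512/387420489.
Summing the indicators: E[X] = Σ_H E[X_H] = 20160 · p^{9} = 20160 · 512/387420489 = 1146880/43046721.
Numerically: E[X] ≈ 0.02664.

E[X] = 20160 · (2/9)^{9} = 1146880/43046721 ≈ 0.02664.


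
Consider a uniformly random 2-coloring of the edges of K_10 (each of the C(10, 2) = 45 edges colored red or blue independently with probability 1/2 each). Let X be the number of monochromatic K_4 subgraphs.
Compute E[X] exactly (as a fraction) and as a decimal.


Let X = Σ_S X_S over the C(10, 4) = 210 subsets S of size 4, where X_S = 1 if the K_4 on S is monochromatic.
For a fixed S, the K_4 on S has C(4, 2) = 6 edges. P[all 6 edges red] = (1/2)^6, and likewise for blue, so P[monochromatic] = 2·(1/2)^6 = 2^{1 − 6} = 1/32.
By linearity: E[X] = C(10, 4) · 2^{1 − 6} = 210 · 1/32 = 105/16.
Numerically: E[X] ≈ 6.562500.

E[X] = C(10,4)·2^(1−C(4,2)) = 105/16 ≈ 6.562500.


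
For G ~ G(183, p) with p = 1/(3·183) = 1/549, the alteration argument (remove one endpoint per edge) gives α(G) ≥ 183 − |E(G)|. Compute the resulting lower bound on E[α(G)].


E[|E(G)|] = C(183, 2)·p = 16653 · (1/549) = 91/3.
E[α(G)] ≥ n − E[|E(G)|] = 183 − 91/3 = 458/3.
Numerically: ≈ 152.6667.
(This is only a lower bound; the true E[α(G)] may be larger.)

E[α(G)] ≥ 458/3 ≈ 152.6667.


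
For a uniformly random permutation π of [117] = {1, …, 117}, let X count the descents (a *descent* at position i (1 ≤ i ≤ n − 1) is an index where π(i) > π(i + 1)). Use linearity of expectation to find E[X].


Write X = Σ X_I over i = 1, …, 116, with X_I the indicator of one descent.
There are 116 indicators.
For each fixed i, the pair (π(i), π(i+1)) is a uniformly random ordered pair of distinct values from {1, …, 117}; by symmetry P[π(i) > π(i+1)] = 1/2.
By linearity: E[X] = 116 · (1/2) = (117 − 1) · (1/2) = 58 ≈ 58.000000.

E[X] = 58 = 58.000000.


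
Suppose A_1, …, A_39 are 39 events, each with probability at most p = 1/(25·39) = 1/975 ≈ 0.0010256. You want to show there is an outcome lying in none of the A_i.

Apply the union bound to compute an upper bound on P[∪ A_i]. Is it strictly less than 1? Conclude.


Union bound: P[∪_{i=1}^{39} A_i] ≤ Σ_i P[A_i] ≤ 39·p = 39·(1/975) = 1/25.
Numerically: 1/25 ≈ 0.0400000.
Is 1/25 < 1? YES.
Since P[∪ A_i] ≤ 1/25 < 1, the complement has P[∩ A_i^c] ≥ 1 − 1/25 = 24/25 > 0, so some outcome avoids every A_i.

39·p = 1/25 ≈ 0.0400000; existence CERTIFIED by the union bound.


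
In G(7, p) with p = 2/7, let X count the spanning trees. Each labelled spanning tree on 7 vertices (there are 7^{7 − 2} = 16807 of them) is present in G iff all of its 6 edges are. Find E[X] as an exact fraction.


K_7 has 7^{7 − 2} = 16807 labelled spanning trees.
For each such spanning tree H, let X_H = 1 if all 6 edges of H are present in G. Then P[X_H = 1] = p^{6} = (2/7)^{6} = 64/117649.
By linearity of expectation: E[X] = Σ_H E[X_H] = 16807 · p^{6} = 16807 · 64/117649 = 64/7.
Numerically: E[X] ≈ 9.14286.

E[X] = 16807 · (2/7)^{6} = 64/7 ≈ 9.14286.


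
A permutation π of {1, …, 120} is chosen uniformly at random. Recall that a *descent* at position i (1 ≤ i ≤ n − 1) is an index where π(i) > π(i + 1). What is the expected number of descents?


Write X = Σ X_I over i = 1, …, 119, with X_I the indicator of one descent.
There are 119 indicators.
For each fixed i, the pair (π(i), π(i+1)) is a uniformly random ordered pair of distinct values from {1, …, 120}; by symmetry P[π(i) > π(i+1)] = 1/2.
By linearity: E[X] = 119 · (1/2) = (120 − 1) · (1/2) = 119/2 ≈ 59.500.

E[X] = 119/2 = 59.500.


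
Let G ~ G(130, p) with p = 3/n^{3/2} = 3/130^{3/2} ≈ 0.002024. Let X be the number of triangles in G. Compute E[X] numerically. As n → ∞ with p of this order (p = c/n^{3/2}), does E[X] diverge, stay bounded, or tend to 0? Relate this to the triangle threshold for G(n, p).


Number of potential triangles: C(130, 3) = 357760.
Each occurs with probability p³ ≈ (0.002024)³ ≈ 8.2912246e-09.
By linearity: E[X] = C(130, 3)·p³ ≈ 357760 · 8.2912246e-09 ≈ 0.00297.
Since α = 3/2 > 1, p = c/n^{3/2} = o(1/n) is below the triangle threshold p ~ 1/n. Asymptotically E[X] ~ (c³/6)·n^{3(1−α)} = (3³/6)·n^{-1.5} → 0, so by Markov's inequality G has no triangles w.h.p.

E[X] ≈ 0.00297; in regime p = Θ(1/n^{3/2}) E[X] tends to 0 (below the triangle threshold p ~ 1/n).


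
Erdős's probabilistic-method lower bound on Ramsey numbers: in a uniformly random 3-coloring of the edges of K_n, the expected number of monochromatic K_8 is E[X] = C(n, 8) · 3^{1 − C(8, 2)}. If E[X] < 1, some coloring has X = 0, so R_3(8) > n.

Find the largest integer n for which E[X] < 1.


We need C(n, 8) · 3^{1 − 28} < 1, i.e. C(n, 8) < 3^{28 − 1} = 7625597484987.
Check values of n near the boundary:
  n = 151: C(151, 8) = 5551321138650; 5551321138650 < 7625597484987? YES
  n = 152: C(152, 8) = 5859727868575; 5859727868575 < 7625597484987? YES
  n = 153: C(153, 8) = 6183023199255; 6183023199255 < 7625597484987? YES
  n = 154: C(154, 8) = 6521818990995; 6521818990995 < 7625597484987? YES
  n = 155: C(155, 8) = 6876747915675; 6876747915675 < 7625597484987? YES
  n = 156: C(156, 8) = 7248464019225; 7248464019225 < 7625597484987? YES
  n = 157: C(157, 8) = 7637643295425; 7637643295425 < 7625597484987? NO
The largest n with C(n, 8) < 7625597484987 is n = 156 (where E[X] = 805384891025/847288609443 ≈ 0.95054). Hence R_3(8) > 156, i.e. R_3(8) ≥ 157.

Largest n = 156; hence R_3(8) > 156.


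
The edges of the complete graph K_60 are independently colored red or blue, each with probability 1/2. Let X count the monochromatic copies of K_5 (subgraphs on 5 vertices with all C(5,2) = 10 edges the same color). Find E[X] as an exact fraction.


Let X = Σ_S X_S over the C(60, 5) = 5461512 subsets S of size 5, where X_S = 1 if the K_5 on S is monochromatic.
For a fixed S, the K_5 on S has C(5, 2) = 10 edges. P[all 10 edges red] = (1/2)^10, and likewise for blue, so P[monochromatic] = 2·(1/2)^10 = 2^{1 − 10} = 1/512.
Summing: E[X] = C(60, 5) · 2^{1 − 10} = 5461512 · 1/512 = 682689/64.
Numerically: E[X] ≈ 10667.016.

E[X] = C(60,5)·2^(1−C(5,2)) = 682689/64 ≈ 10667.016.


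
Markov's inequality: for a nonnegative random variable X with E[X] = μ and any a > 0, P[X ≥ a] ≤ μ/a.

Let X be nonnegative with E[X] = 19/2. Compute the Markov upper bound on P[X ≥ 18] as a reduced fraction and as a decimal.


μ = E[X] = 19/2, a = 18.
Markov: P[X ≥ 18] ≤ μ/a = (19/2)/18 = 19/36.
Numerically: ≈ 0.527778.
(Since a = 18 > μ = 9.500000, the bound 19/36 is < 1 and informative.)

P[X ≥ 18] ≤ 19/36 ≈ 0.527778.


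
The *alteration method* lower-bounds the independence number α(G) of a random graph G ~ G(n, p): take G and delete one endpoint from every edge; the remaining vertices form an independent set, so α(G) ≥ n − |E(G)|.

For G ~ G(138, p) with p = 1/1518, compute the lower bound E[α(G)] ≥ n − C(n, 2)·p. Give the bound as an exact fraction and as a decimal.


E[|E(G)|] = C(138, 2)·p = 9453 · (1/1518) = 137/22.
E[α(G)] ≥ n − E[|E(G)|] = 138 − 137/22 = 2899/22.
Numerically: ≈ 131.772727.
(This is only a lower bound; the true E[α(G)] may be larger.)

E[α(G)] ≥ 2899/22 ≈ 131.772727.


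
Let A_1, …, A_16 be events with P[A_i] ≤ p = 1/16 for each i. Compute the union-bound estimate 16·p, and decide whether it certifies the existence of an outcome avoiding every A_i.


Union bound: P[∪_{i=1}^{16} A_i] ≤ Σ_i P[A_i] ≤ 16·p = 16·(1/16) = 1.
Numerically: 1 ≈ 1.0000000.
Is 1 < 1? NO.
Since the bound 1 is ≥ 1, the union bound is uninformative here; it does NOT by itself certify existence.

16·p = 1 ≈ 1.0000000; existence NOT certified by the union bound.


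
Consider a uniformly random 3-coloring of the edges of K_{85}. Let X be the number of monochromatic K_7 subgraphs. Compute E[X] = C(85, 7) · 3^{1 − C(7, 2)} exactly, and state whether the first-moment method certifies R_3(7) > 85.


E[X] = C(85, 7) · 3^{1 − 21} = 4935847320 · 3^{−20} = 4935847320/3486784401.
As a reduced fraction: E[X] = 182809160/129140163 ≈ 1.4156.
Is E[X] < 1? NO.
Since E[X] ≥ 1, the first-moment bound is inconclusive at n = 85; it does NOT by itself certify R_3(7) > 85.

E[X] = 182809160/129140163 ≈ 1.4156; E[X] ≥ 1; first-moment method inconclusive here.


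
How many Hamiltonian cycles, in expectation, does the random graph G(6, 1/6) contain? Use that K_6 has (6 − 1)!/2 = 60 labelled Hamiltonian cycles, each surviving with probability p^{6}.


K_6 has (6 − 1)!/2 = 60 labelled Hamiltonian cycles.
For each such Hamiltonian cycle H, let X_H = 1 if all 6 edges of H are present in G. Then P[X_H = 1] = p^{6} = (1/6)^{6} = 1/46656.
By linearity of expectation: E[X] = Σ_H E[X_H] = 60 · p^{6} = 60 · 1/46656 = 5/3888.
Numerically: E[X] ≈ 0.001286.

E[X] = 60 · (1/6)^{6} = 5/3888 ≈ 0.001286.


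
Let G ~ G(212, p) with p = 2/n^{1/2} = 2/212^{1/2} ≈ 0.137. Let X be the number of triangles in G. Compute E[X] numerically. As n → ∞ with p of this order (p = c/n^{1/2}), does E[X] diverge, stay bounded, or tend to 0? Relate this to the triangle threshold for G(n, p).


Number of potential triangles: C(212, 3) = 1565620.
Each occurs with probability p³ ≈ (0.137)³ ≈ 2.59171e-03.
By linearity: E[X] = C(212, 3)·p³ ≈ 1565620 · 2.59171e-03 ≈ 4057.631.
Since α = 1/2 < 1, p = c/n^{1/2} ≫ 1/n is above the triangle threshold p ~ 1/n. Asymptotically E[X] ~ (c³/6)·n^{3(1−α)} = (2³/6)·n^{1.5} → ∞; triangles are abundant w.h.p.

E[X] ≈ 4057.631; in regime p = Θ(1/n^{1/2}) E[X] diverges (above the triangle threshold p ~ 1/n).


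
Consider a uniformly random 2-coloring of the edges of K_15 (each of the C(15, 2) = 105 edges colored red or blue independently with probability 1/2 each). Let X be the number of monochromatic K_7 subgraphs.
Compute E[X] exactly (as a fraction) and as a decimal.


Let X = Σ_S X_S over the C(15, 7) = 6435 subsets S of size 7, where X_S = 1 if the K_7 on S is monochromatic.
For a fixed S, the K_7 on S has C(7, 2) = 21 edges. P[all 21 edges red] = (1/2)^21, and likewise for blue, so P[monochromatic] = 2·(1/2)^21 = 2^{1 − 21} = 1/1048576.
By linearity: E[X] = C(15, 7) · 2^{1 − 21} = 6435 · 1/1048576 = 6435/1048576.
Numerically: E[X] ≈ 0.006137.

E[X] = C(15,7)·2^(1−C(7,2)) = 6435/1048576 ≈ 0.006137.


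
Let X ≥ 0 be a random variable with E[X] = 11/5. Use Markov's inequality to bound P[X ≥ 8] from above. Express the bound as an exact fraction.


μ = E[X] = 11/5, a = 8.
Markov: P[X ≥ 8] ≤ μ/a = (11/5)/8 = 11/40.
Numerically: ≈ 0.275000.
(Since a = 8 > μ = 2.200000, the bound 11/40 is < 1 and informative.)

P[X ≥ 8] ≤ 11/40 ≈ 0.275000.


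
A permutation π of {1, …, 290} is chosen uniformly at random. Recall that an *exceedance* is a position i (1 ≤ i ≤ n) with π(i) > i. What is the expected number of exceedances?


Write X = Σ_{i=1}^{290} X_i, where X_i = 1_{π(i) > i}.
For each fixed i, π(i) is uniform over {1, …, 290} (marginal of a uniform permutation), so P[π(i) > i] = (n − i)/n. Summing: Σ_{i=1}^{290} (n − i)/n = (0 + 1 + … + 289)/290 = 290(290 − 1)/(2·290) = (290 − 1)/2.
Hence E[X] = Σ_{i=1}^{290} (290 − i)/290 = 289/2 ≈ 144.50000.

E[X] = 289/2 = 144.50000.


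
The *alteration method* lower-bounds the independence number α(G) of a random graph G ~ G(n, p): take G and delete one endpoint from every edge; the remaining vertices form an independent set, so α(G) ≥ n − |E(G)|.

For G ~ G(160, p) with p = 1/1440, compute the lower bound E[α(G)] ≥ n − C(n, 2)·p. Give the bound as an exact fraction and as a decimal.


E[|E(G)|] = C(160, 2)·p = 12720 · (1/1440) = 53/6.
E[α(G)] ≥ n − E[|E(G)|] = 160 − 53/6 = 907/6.
Numerically: ≈ 151.1667.
(This is only a lower bound; the true E[α(G)] may be larger.)

E[α(G)] ≥ 907/6 ≈ 151.1667.


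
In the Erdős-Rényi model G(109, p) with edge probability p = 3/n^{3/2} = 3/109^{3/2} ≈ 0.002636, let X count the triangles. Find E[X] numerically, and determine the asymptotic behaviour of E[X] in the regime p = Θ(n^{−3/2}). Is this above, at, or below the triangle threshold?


Number of potential triangles: C(109, 3) = 209934.
Each occurs with probability p³ ≈ (0.002636)³ ≈ 1.832080e-08.
By linearity: E[X] = C(109, 3)·p³ ≈ 209934 · 1.832080e-08 ≈ 0.0038.
Since α = 3/2 > 1, p = c/n^{3/2} = o(1/n) is below the triangle threshold p ~ 1/n. Asymptotically E[X] ~ (c³/6)·n^{3(1−α)} = (3³/6)·n^{-1.5} → 0, so by Markov's inequality G has no triangles w.h.p.

E[X] ≈ 0.0038; in regime p = Θ(1/n^{3/2}) E[X] tends to 0 (below the triangle threshold p ~ 1/n).


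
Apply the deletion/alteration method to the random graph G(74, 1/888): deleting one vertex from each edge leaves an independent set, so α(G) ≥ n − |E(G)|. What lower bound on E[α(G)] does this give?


E[|E(G)|] = C(74, 2)·p = 2701 · (1/888) = 73/24.
E[α(G)] ≥ n − E[|E(G)|] = 74 − 73/24 = 1703/24.
Numerically: ≈ 70.95833.
(This is only a lower bound; the true E[α(G)] may be larger.)

E[α(G)] ≥ 1703/24 ≈ 70.95833.


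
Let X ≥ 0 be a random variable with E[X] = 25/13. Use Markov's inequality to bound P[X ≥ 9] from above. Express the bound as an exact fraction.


μ = E[X] = 25/13, a = 9.
Markov: P[X ≥ 9] ≤ μ/a = (25/13)/9 = 25/117.
Numerically: ≈ 0.21368.
(Since a = 9 > μ = 1.92308, the bound 25/117 is < 1 and informative.)

P[X ≥ 9] ≤ 25/117 ≈ 0.21368.


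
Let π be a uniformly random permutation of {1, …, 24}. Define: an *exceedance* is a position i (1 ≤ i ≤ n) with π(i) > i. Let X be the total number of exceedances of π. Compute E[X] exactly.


Write X = Σ_{i=1}^{24} X_i, where X_i = 1_{π(i) > i}.
For each fixed i, π(i) is uniform over {1, …, 24} (marginal of a uniform permutation), so P[π(i) > i] = (n − i)/n. Summing: Σ_{i=1}^{24} (n − i)/n = (0 + 1 + … + 23)/24 = 24(24 − 1)/(2·24) = (24 − 1)/2.
Hence E[X] = Σ_{i=1}^{24} (24 − i)/24 = 23/2 ≈ 11.500.

E[X] = 23/2 = 11.500.
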